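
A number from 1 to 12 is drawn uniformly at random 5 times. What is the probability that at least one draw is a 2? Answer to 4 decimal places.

0.3528

P(no draw is a 2) = (11/12)^5 ≈ 0.6472.
P(at least one) = 1 − 0.6472 = 0.3528.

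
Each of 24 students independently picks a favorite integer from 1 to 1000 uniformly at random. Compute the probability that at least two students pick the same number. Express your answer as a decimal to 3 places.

It's easier to compute the probability that all 24 are distinct.
P(all distinct) = 1000/1000 · 999/1000 · ··· · 977/1000 ≈ 0.757.
So the probability of at least one match is 1 − 0.757 = 0.243.

0.243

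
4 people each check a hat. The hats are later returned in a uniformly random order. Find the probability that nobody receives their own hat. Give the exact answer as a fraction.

3/8

This is the derangement probability: permutations of 4 with no fixed point.
D(4) = 4! · (1 − 1/1! + 1/2! − ··· + (−1)^4/4!) = 9.
P = 9/24 = 3/8.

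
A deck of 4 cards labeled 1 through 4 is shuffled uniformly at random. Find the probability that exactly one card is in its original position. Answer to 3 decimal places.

Choose which one is fixed: C(4,1) = 4 ways.
The remaining 3 must have no fixed point: D(3) = 2.
P = 4·2/24 = 1/3 ≈ 0.333.

0.333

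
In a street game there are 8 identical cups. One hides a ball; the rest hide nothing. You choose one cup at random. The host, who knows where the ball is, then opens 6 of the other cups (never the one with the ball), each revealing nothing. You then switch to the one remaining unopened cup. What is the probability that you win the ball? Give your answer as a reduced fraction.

7/8

Your original cup holds the ball with probability 1/8, so the other 7 collectively hold it with probability 7/8.
The host can always find 6 empty cups to open, so the reveals don't change that 7/8; it is now spread over the 1 remaining unopened cup.
P(win by switching) = (7/8) · (1/1) = 7/8.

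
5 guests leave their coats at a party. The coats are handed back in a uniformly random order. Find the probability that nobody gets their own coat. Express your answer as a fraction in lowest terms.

This is the derangement probability: permutations of 5 with no fixed point.
D(5) = 5! · (1 − 1/1! + 1/2! − ··· + (−1)^5/5!) = 44.
P = 44/120 = 11/30.

11/30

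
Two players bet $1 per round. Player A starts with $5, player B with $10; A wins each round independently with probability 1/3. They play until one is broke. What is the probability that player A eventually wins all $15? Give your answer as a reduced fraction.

Let r = q/p = (2/3)/(1/3) = 2. The recurrence P(i) = p·P(i+1) + q·P(i−1) with P(0)=0, P(15)=1 gives P(i) = (1 − r^i)/(1 − r^15).
P(5) = (1 − (2)^5) / (1 − (2)^15) = 1/1057.

1/1057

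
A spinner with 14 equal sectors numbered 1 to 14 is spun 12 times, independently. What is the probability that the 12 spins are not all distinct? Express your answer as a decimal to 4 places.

0.9992

P(all 12 different) = 14/14 · 13/14 · ··· · 3/14 ≈ 0.0008.
P(at least two equal) = 1 − 0.0008 = 0.9992.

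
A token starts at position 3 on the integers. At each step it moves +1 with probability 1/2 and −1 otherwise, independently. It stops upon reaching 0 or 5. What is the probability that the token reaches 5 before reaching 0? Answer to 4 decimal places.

With a fair step, P(i) = ½P(i−1) + ½P(i+1) with P(0)=0, P(5)=1 has the linear solution P(i) = i/5.
P(3) = 3/5 ≈ 0.6000.

0.6000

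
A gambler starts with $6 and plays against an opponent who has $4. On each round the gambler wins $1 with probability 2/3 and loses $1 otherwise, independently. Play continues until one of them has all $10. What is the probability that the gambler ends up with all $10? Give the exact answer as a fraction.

336/341

Let r = q/p = (1/3)/(2/3) = 1/2. The recurrence P(i) = p·P(i+1) + q·P(i−1) with P(0)=0, P(10)=1 gives P(i) = (1 − r^i)/(1 − r^10).
P(6) = (1 − (1/2)^6) / (1 − (1/2)^10) = 336/341.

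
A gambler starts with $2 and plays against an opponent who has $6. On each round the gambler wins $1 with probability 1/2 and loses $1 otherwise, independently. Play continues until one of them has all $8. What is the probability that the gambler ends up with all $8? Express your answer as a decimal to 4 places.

With a fair step, P(i) = ½P(i−1) + ½P(i+1) with P(0)=0, P(8)=1 has the linear solution P(i) = i/8.
P(2) = 2/8 = 1/4 ≈ 0.2500.

0.2500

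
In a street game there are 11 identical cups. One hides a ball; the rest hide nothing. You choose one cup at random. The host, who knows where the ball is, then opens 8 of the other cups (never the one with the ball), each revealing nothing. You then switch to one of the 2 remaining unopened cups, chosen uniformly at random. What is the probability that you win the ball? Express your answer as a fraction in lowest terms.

Your original cup holds the ball with probability 1/11, so the other 10 collectively hold it with probability 10/11.
The host can always find 8 empty cups to open, so the reveals don't change that 10/11; it is now spread over the 2 remaining unopened cups.
P(win by switching) = (10/11) · (1/2) = 5/11.

5/11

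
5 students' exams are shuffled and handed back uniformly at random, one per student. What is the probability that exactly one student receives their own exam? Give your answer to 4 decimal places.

0.3750

Choose which one is fixed: C(5,1) = 5 ways.
The remaining 4 must have no fixed point: D(4) = 9.
P = 5·9/120 = 3/8 ≈ 0.3750.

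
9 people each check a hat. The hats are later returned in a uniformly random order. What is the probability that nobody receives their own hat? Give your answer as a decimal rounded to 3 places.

0.368

This is the derangement probability: permutations of 9 with no fixed point.
D(9) = 9! · (1 − 1/1! + 1/2! − ··· + (−1)^9/9!) = 133496.
P = 133496/362880 = 16687/45360 ≈ 0.368.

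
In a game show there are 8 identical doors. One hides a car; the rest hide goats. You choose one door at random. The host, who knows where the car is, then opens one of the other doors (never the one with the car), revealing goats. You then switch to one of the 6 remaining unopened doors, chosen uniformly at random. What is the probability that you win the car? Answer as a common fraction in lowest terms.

Your original door holds the car with probability 1/8, so the other 7 collectively hold it with probability 7/8.
The host can always find an empty door to open, so this doesn't change that 7/8; it is now spread over the 6 remaining unopened doors.
P(win by switching) = (7/8) · (1/6) = 7/48.

7/48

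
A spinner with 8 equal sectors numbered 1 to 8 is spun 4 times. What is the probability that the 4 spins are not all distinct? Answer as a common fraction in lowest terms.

151/256

P(all 4 different) = 8/8 · 7/8 · ··· · 5/8 = 105/256.
P(at least two equal) = 1 − 105/256 = 151/256.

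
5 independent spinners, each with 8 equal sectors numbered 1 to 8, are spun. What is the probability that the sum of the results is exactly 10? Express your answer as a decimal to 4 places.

0.0038

There are 8^5 = 32768 equally likely outcomes.
The number of ordered 5-tuples from {1,…,8} summing to 10 is 126.
P(sum = 10) = 126/32768 = 63/16384 ≈ 0.0038.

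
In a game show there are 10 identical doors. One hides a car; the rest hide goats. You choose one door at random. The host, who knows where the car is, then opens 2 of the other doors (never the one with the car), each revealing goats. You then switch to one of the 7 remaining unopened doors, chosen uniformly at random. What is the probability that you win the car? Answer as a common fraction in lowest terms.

9/70

Your original door holds the car with probability 1/10, so the other 9 collectively hold it with probability 9/10.
The host can always find 2 empty doors to open, so the reveals don't change that 9/10; it is now spread over the 7 remaining unopened doors.
P(win by switching) = (9/10) · (1/7) = 9/70.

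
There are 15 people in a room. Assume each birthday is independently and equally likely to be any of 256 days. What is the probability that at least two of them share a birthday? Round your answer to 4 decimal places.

0.3417

It's easier to compute the probability that all 15 are distinct.
P(all distinct) = 256/256 · 255/256 · ··· · 242/256 ≈ 0.6583.
So the probability of at least one match is 1 − 0.6583 = 0.3417.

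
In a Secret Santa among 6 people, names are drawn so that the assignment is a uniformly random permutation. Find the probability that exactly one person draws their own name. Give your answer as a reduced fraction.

11/30

Choose which one is fixed: C(6,1) = 6 ways.
The remaining 5 must have no fixed point: D(5) = 44.
P = 6·44/720 = 11/30.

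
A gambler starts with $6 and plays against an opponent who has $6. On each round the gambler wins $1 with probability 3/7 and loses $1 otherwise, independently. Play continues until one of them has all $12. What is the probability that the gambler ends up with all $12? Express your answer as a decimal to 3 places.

0.151

Let r = q/p = (4/7)/(3/7) = 4/3. The recurrence P(i) = p·P(i+1) + q·P(i−1) with P(0)=0, P(12)=1 gives P(i) = (1 − r^i)/(1 − r^12).
P(6) = (1 − (4/3)^6) / (1 − (4/3)^12) = 729/4825 ≈ 0.151.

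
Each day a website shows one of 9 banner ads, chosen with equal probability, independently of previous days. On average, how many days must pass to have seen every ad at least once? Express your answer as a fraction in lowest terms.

After i distinct types are collected, each trial gives a new one with probability (9−i)/9, so the expected wait for the next new type is 9/(9−i).
E = 9/9 + 9/8 + 9/7 + 9/6 + 9/5 + 9/4 + 9/3 + 9/2 + 9/1 = 7129/280.

7129/280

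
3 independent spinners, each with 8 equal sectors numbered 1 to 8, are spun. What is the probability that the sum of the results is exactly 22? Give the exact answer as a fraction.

There are 8^3 = 512 equally likely outcomes.
The number of ordered 3-tuples from {1,…,8} summing to 22 is 6.
P(sum = 22) = 6/512 = 3/256.

3/256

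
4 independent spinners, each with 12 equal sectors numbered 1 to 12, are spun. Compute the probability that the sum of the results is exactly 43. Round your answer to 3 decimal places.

0.003

There are 12^4 = 20736 equally likely outcomes.
The number of ordered 4-tuples from {1,…,12} summing to 43 is 56.
P(sum = 43) = 56/20736 = 7/2592 ≈ 0.003.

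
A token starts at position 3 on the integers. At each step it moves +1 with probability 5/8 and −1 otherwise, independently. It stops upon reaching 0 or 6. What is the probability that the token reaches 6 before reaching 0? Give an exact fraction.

125/152

Let r = q/p = (3/8)/(5/8) = 3/5. The recurrence P(i) = p·P(i+1) + q·P(i−1) with P(0)=0, P(6)=1 gives P(i) = (1 − r^i)/(1 − r^6).
P(3) = (1 − (3/5)^3) / (1 − (3/5)^6) = 125/152.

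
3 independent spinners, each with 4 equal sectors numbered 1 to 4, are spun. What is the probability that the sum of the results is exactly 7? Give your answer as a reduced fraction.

There are 4^3 = 64 equally likely outcomes.
The number of ordered 3-tuples from {1,…,4} summing to 7 is 12.
P(sum = 7) = 12/64 = 3/16.

3/16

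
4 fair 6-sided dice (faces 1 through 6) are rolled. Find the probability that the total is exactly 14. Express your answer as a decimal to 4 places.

0.1127

There are 6^4 = 1296 equally likely outcomes.
The number of ordered 4-tuples from {1,…,6} summing to 14 is 146.
P(sum = 14) = 146/1296 = 73/648 ≈ 0.1127.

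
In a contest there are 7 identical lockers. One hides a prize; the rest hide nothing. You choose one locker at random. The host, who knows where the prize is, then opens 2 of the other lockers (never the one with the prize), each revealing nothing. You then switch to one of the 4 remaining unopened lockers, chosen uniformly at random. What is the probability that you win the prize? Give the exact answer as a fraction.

Your original locker holds the prize with probability 1/7, so the other 6 collectively hold it with probability 6/7.
The host can always find 2 empty lockers to open, so the reveals don't change that 6/7; it is now spread over the 4 remaining unopened lockers.
P(win by switching) = (6/7) · (1/4) = 3/14.

3/14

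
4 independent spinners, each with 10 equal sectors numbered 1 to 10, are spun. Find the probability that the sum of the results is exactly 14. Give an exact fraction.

141/5000

There are 10^4 = 10000 equally likely outcomes.
The number of ordered 4-tuples from {1,…,10} summing to 14 is 282.
P(sum = 14) = 282/10000 = 141/5000.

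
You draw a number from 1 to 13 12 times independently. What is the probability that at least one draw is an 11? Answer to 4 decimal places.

0.6173

P(no draw is an 11) = (12/13)^12 ≈ 0.3827.
P(at least one) = 1 − 0.3827 = 0.6173.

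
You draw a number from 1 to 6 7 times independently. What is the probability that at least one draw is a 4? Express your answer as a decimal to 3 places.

0.721

P(no draw is a 4) = (5/6)^7 ≈ 0.279.
P(at least one) = 1 − 0.279 = 0.721.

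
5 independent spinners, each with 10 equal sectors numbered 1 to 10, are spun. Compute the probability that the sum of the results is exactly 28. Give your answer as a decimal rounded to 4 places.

0.0600

There are 10^5 = 100000 equally likely outcomes.
The number of ordered 5-tuples from {1,…,10} summing to 28 is 6000.
P(sum = 28) = 6000/100000 = 3/50 ≈ 0.0600.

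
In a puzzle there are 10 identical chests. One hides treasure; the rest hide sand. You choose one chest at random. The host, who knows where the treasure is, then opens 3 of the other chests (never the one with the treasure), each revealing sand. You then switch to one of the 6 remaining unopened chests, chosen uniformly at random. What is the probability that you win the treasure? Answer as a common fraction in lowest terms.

3/20

Your original chest holds the treasure with probability 1/10, so the other 9 collectively hold it with probability 9/10.
The host can always find 3 empty chests to open, so the reveals don't change that 9/10; it is now spread over the 6 remaining unopened chests.
P(win by switching) = (9/10) · (1/6) = 3/20.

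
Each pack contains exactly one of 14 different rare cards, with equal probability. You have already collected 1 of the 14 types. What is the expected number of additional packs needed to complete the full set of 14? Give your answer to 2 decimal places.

Starting from 1 distinct type, each trial gives a new one with probability (14−i)/14 when i types are held, so the wait for the next new type is 14/(14−i).
E = 14/13 + 14/12 + 14/11 + 14/10 + 14/9 + 14/8 + 14/7 + 14/6 + 14/5 + 14/4 + 14/3 + 14/2 + 14/1 = 1145993/25740 ≈ 44.52.

44.52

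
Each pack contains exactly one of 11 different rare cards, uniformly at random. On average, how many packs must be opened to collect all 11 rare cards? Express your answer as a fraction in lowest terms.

83711/2520

After i distinct types are collected, each trial gives a new one with probability (11−i)/11, so the expected wait for the next new type is 11/(11−i).
E = 11/11 + 11/10 + 11/9 + 11/8 + 11/7 + 11/6 + 11/5 + 11/4 + 11/3 + 11/2 + 11/1 = 83711/2520.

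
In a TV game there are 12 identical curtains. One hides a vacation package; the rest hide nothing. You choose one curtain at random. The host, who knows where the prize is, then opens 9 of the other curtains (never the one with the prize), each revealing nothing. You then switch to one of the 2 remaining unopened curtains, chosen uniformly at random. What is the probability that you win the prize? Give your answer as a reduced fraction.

Your original curtain holds the prize with probability 1/12, so the other 11 collectively hold it with probability 11/12.
The host can always find 9 empty curtains to open, so the reveals don't change that 11/12; it is now spread over the 2 remaining unopened curtains.
P(win by switching) = (11/12) · (1/2) = 11/24.

11/24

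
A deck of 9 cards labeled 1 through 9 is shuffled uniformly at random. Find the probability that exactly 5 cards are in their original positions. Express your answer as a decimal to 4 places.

Choose which 5 of the 9 are fixed: C(9,5) = 126 ways.
The remaining 4 must have no fixed point: D(4) = 9.
P = 126·9/362880 = 1/320 ≈ 0.0031.

0.0031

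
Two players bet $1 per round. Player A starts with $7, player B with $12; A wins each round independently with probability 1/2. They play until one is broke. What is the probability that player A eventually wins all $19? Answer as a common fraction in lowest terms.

7/19

With a fair step, P(i) = ½P(i−1) + ½P(i+1) with P(0)=0, P(19)=1 has the linear solution P(i) = i/19.
P(7) = 7/19.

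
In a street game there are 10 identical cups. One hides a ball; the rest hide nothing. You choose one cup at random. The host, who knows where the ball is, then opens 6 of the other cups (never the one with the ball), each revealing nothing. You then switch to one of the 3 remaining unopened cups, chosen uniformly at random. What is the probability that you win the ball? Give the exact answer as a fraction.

3/10

Your original cup holds the ball with probability 1/10, so the other 9 collectively hold it with probability 9/10.
The host can always find 6 empty cups to open, so the reveals don't change that 9/10; it is now spread over the 3 remaining unopened cups.
P(win by switching) = (9/10) · (1/3) = 3/10.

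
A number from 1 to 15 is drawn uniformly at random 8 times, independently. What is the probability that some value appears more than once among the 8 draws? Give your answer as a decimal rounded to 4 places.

P(all 8 different) = 15/15 · 14/15 · ··· · 8/15 ≈ 0.1012.
P(at least two equal) = 1 − 0.1012 = 0.8988.

0.8988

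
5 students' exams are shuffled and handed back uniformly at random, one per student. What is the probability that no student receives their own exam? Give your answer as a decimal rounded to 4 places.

This is the derangement probability: permutations of 5 with no fixed point.
D(5) = 5! · (1 − 1/1! + 1/2! − ··· + (−1)^5/5!) = 44.
P = 44/120 = 11/30 ≈ 0.3667.

0.3667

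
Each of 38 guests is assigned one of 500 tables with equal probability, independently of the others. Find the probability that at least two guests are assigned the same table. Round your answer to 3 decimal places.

0.764

It's easier to compute the probability that all 38 are distinct.
P(all distinct) = 500/500 · 499/500 · ··· · 463/500 ≈ 0.236.
So the probability of at least one match is 1 − 0.236 = 0.764.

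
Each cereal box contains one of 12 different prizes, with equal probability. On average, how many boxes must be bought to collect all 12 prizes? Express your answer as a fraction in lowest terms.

After i distinct types are collected, each trial gives a new one with probability (12−i)/12, so the expected wait for the next new type is 12/(12−i).
E = 12/12 + 12/11 + 12/10 + 12/9 + 12/8 + 12/7 + 12/6 + 12/5 + 12/4 + 12/3 + 12/2 + 12/1 = 86021/2310.

86021/2310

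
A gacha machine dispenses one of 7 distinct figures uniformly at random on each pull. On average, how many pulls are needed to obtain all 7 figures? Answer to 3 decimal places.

18.150

After i distinct types are collected, each trial gives a new one with probability (7−i)/7, so the expected wait for the next new type is 7/(7−i).
E = 7/7 + 7/6 + 7/5 + 7/4 + 7/3 + 7/2 + 7/1 = 363/20 ≈ 18.150.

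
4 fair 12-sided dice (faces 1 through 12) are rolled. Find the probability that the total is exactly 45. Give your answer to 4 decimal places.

There are 12^4 = 20736 equally likely outcomes.
The number of ordered 4-tuples from {1,…,12} summing to 45 is 20.
P(sum = 45) = 20/20736 = 5/5184 ≈ 0.0010.

0.0010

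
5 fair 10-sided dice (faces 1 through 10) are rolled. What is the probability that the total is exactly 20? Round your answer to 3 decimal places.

There are 10^5 = 100000 equally likely outcomes.
The number of ordered 5-tuples from {1,…,10} summing to 20 is 3246.
P(sum = 20) = 3246/100000 = 1623/50000 ≈ 0.032.

0.032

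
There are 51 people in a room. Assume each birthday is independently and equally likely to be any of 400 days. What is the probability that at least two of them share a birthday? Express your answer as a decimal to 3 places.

It's easier to compute the probability that all 51 are distinct.
P(all distinct) = 400/400 · 399/400 · ··· · 350/400 ≈ 0.036.
So the probability of at least one match is 1 − 0.036 = 0.964.

0.964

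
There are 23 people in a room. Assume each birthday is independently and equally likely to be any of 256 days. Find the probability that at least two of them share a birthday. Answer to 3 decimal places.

0.639

It's easier to compute the probability that all 23 are distinct.
P(all distinct) = 256/256 · 255/256 · ··· · 234/256 ≈ 0.361.
So the probability of at least one match is 1 − 0.361 = 0.639.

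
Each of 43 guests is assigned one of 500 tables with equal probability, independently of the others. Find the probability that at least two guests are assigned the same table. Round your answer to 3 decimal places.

It's easier to compute the probability that all 43 are distinct.
P(all distinct) = 500/500 · 499/500 · ··· · 458/500 ≈ 0.156.
So the probability of at least one match is 1 − 0.156 = 0.844.

0.844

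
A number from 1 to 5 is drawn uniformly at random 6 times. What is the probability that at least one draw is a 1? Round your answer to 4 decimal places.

P(no draw is a 1) = (4/5)^6 ≈ 0.2621.
P(at least one) = 1 − 0.2621 = 0.7379.

0.7379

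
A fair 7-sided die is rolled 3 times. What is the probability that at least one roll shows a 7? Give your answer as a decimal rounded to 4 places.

0.3703

P(no roll shows a 7) = (6/7)^3 ≈ 0.6297.
P(at least one) = 1 − 0.6297 = 0.3703.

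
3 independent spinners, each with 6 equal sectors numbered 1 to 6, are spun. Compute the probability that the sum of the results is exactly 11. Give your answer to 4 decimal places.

0.1250

There are 6^3 = 216 equally likely outcomes.
The number of ordered 3-tuples from {1,…,6} summing to 11 is 27.
P(sum = 11) = 27/216 = 1/8 ≈ 0.1250.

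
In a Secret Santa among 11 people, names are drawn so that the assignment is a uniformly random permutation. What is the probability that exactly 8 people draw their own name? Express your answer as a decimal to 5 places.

Choose which 8 of the 11 are fixed: C(11,8) = 165 ways.
The remaining 3 must have no fixed point: D(3) = 2.
P = 165·2/39916800 = 1/120960 ≈ 0.00001.

0.00001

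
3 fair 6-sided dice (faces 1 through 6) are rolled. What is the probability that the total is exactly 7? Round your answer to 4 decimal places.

There are 6^3 = 216 equally likely outcomes.
The number of ordered 3-tuples from {1,…,6} summing to 7 is 15.
P(sum = 7) = 15/216 = 5/72 ≈ 0.0694.

0.0694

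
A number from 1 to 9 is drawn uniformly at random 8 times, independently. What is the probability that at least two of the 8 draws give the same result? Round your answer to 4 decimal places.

0.9916

P(all 8 different) = 9/9 · 8/9 · ··· · 2/9 ≈ 0.0084.
P(at least two equal) = 1 − 0.0084 = 0.9916.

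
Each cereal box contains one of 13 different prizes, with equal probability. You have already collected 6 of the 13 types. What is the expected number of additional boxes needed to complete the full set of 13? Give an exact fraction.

4719/140

Starting from 6 distinct types, each trial gives a new one with probability (13−i)/13 when i types are held, so the wait for the next new type is 13/(13−i).
E = 13/7 + 13/6 + 13/5 + 13/4 + 13/3 + 13/2 + 13/1 = 4719/140.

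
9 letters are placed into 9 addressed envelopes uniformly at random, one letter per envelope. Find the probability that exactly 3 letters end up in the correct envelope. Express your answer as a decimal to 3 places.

0.061

Choose which 3 of the 9 are fixed: C(9,3) = 84 ways.
The remaining 6 must have no fixed point: D(6) = 265.
P = 84·265/362880 = 53/864 ≈ 0.061.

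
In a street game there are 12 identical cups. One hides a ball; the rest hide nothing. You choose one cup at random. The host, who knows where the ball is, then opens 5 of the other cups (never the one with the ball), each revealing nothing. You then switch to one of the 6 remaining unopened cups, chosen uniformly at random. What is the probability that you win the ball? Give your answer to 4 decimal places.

Your original cup holds the ball with probability 1/12, so the other 11 collectively hold it with probability 11/12.
The host can always find 5 empty cups to open, so the reveals don't change that 11/12; it is now spread over the 6 remaining unopened cups.
P(win by switching) = (11/12) · (1/6) = 11/72 ≈ 0.1528.

0.1528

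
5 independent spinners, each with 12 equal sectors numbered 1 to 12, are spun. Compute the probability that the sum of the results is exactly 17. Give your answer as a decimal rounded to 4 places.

There are 12^5 = 248832 equally likely outcomes.
The number of ordered 5-tuples from {1,…,12} summing to 17 is 1815.
P(sum = 17) = 1815/248832 = 605/82944 ≈ 0.0073.

0.0073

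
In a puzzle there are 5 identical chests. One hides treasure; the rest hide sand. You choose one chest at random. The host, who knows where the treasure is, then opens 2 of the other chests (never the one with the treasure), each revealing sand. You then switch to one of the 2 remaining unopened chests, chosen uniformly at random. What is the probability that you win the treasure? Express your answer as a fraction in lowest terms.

Your original chest holds the treasure with probability 1/5, so the other 4 collectively hold it with probability 4/5.
The host can always find 2 empty chests to open, so the reveals don't change that 4/5; it is now spread over the 2 remaining unopened chests.
P(win by switching) = (4/5) · (1/2) = 2/5.

2/5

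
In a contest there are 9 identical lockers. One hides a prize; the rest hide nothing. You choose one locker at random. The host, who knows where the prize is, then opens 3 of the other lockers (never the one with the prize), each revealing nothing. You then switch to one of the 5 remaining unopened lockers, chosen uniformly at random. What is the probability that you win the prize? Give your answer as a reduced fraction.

8/45

Your original locker holds the prize with probability 1/9, so the other 8 collectively hold it with probability 8/9.
The host can always find 3 empty lockers to open, so the reveals don't change that 8/9; it is now spread over the 5 remaining unopened lockers.
P(win by switching) = (8/9) · (1/5) = 8/45.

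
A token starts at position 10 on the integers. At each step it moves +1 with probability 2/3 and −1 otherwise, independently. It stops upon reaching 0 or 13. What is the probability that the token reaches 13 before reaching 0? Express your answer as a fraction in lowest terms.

8184/8191

Let r = q/p = (1/3)/(2/3) = 1/2. The recurrence P(i) = p·P(i+1) + q·P(i−1) with P(0)=0, P(13)=1 gives P(i) = (1 − r^i)/(1 − r^13).
P(10) = (1 − (1/2)^10) / (1 − (1/2)^13) = 8184/8191.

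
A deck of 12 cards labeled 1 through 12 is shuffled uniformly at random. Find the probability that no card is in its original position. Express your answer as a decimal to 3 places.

0.368

This is the derangement probability: permutations of 12 with no fixed point.
D(12) = 12! · (1 − 1/1! + 1/2! − ··· + (−1)^12/12!) = 176214841.
P = 176214841/479001600 = 16019531/43545600 ≈ 0.368.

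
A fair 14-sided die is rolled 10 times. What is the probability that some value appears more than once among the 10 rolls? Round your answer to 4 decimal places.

0.9874

P(all 10 different) = 14/14 · 13/14 · ··· · 5/14 ≈ 0.0126.
P(at least two equal) = 1 − 0.0126 = 0.9874.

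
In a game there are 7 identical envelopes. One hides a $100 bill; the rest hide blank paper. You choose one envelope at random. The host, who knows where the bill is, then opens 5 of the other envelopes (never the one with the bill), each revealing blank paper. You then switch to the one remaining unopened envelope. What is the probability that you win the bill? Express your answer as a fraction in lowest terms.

Your original envelope holds the bill with probability 1/7, so the other 6 collectively hold it with probability 6/7.
The host can always find 5 empty envelopes to open, so the reveals don't change that 6/7; it is now spread over the 1 remaining unopened envelope.
P(win by switching) = (6/7) · (1/1) = 6/7.

6/7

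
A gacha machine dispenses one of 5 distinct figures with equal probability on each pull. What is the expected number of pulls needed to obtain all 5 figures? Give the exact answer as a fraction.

137/12

After i distinct types are collected, each trial gives a new one with probability (5−i)/5, so the expected wait for the next new type is 5/(5−i).
E = 5/5 + 5/4 + 5/3 + 5/2 + 5/1 = 137/12.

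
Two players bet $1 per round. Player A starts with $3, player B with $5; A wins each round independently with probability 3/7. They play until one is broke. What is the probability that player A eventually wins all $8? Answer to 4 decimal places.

Let r = q/p = (4/7)/(3/7) = 4/3. The recurrence P(i) = p·P(i+1) + q·P(i−1) with P(0)=0, P(8)=1 gives P(i) = (1 − r^i)/(1 − r^8).
P(3) = (1 − (4/3)^3) / (1 − (4/3)^8) = 8991/58975 ≈ 0.1525.

0.1525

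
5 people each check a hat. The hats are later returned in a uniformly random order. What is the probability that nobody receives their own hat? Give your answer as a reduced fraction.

This is the derangement probability: permutations of 5 with no fixed point.
D(5) = 5! · (1 − 1/1! + 1/2! − ··· + (−1)^5/5!) = 44.
P = 44/120 = 11/30.

11/30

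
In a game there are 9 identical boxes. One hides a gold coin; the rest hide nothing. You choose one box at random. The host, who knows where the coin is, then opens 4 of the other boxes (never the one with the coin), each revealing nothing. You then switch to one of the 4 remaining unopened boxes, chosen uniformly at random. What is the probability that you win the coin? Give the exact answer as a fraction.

Your original box holds the coin with probability 1/9, so the other 8 collectively hold it with probability 8/9.
The host can always find 4 empty boxes to open, so the reveals don't change that 8/9; it is now spread over the 4 remaining unopened boxes.
P(win by switching) = (8/9) · (1/4) = 2/9.

2/9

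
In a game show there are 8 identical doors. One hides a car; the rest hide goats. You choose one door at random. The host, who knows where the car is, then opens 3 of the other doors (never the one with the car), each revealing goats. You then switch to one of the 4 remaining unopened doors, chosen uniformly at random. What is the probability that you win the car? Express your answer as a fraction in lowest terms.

Your original door holds the car with probability 1/8, so the other 7 collectively hold it with probability 7/8.
The host can always find 3 empty doors to open, so the reveals don't change that 7/8; it is now spread over the 4 remaining unopened doors.
P(win by switching) = (7/8) · (1/4) = 7/32.

7/32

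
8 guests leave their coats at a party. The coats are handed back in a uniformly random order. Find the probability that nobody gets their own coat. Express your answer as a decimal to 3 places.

0.368

This is the derangement probability: permutations of 8 with no fixed point.
D(8) = 8! · (1 − 1/1! + 1/2! − ··· + (−1)^8/8!) = 14833.
P = 14833/40320 = 2119/5760 ≈ 0.368.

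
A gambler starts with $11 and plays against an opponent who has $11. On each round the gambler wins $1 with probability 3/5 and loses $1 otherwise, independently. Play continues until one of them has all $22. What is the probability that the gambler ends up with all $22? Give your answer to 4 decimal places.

0.9886

Let r = q/p = (2/5)/(3/5) = 2/3. The recurrence P(i) = p·P(i+1) + q·P(i−1) with P(0)=0, P(22)=1 gives P(i) = (1 − r^i)/(1 − r^22).
P(11) = (1 − (2/3)^11) / (1 − (2/3)^22) = 177147/179195 ≈ 0.9886.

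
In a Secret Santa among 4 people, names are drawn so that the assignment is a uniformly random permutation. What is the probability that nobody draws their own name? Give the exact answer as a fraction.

This is the derangement probability: permutations of 4 with no fixed point.
D(4) = 4! · (1 − 1/1! + 1/2! − ··· + (−1)^4/4!) = 9.
P = 9/24 = 3/8.

3/8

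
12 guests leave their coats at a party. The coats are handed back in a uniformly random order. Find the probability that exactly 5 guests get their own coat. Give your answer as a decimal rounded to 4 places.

0.0031

Choose which 5 of the 12 are fixed: C(12,5) = 792 ways.
The remaining 7 must have no fixed point: D(7) = 1854.
P = 792·1854/479001600 = 103/33600 ≈ 0.0031.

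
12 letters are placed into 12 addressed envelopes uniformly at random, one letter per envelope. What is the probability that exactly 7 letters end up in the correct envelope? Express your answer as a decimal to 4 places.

Choose which 7 of the 12 are fixed: C(12,7) = 792 ways.
The remaining 5 must have no fixed point: D(5) = 44.
P = 792·44/479001600 = 11/151200 ≈ 0.0001.

0.0001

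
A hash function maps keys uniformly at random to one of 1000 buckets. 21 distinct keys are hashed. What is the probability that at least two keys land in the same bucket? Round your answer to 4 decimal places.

It's easier to compute the probability that all 21 are distinct.
P(all distinct) = 1000/1000 · 999/1000 · ··· · 980/1000 ≈ 0.8094.
So the probability of at least one match is 1 − 0.8094 = 0.1906.

0.1906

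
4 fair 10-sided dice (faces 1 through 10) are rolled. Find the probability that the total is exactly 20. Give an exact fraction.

633/10000

There are 10^4 = 10000 equally likely outcomes.
The number of ordered 4-tuples from {1,…,10} summing to 20 is 633.
P(sum = 20) = 633/10000.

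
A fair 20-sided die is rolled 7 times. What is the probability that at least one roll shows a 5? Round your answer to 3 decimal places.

P(no roll shows a 5) = (19/20)^7 ≈ 0.698.
P(at least one) = 1 − 0.698 = 0.302.

0.302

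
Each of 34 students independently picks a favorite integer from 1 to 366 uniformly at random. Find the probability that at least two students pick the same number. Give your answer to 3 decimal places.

0.794

It's easier to compute the probability that all 34 are distinct.
P(all distinct) = 366/366 · 365/366 · ··· · 333/366 ≈ 0.206.
So the probability of at least one match is 1 − 0.206 = 0.794.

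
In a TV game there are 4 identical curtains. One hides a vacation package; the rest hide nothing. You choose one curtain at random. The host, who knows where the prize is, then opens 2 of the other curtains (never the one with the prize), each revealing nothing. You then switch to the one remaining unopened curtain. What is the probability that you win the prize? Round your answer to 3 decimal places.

0.750

Your original curtain holds the prize with probability 1/4, so the other 3 collectively hold it with probability 3/4.
The host can always find 2 empty curtains to open, so the reveals don't change that 3/4; it is now spread over the 1 remaining unopened curtain.
P(win by switching) = (3/4) · (1/1) = 3/4 ≈ 0.750.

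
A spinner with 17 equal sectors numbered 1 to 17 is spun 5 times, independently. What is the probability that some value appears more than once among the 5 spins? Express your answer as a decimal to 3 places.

0.477

P(all 5 different) = 17/17 · 16/17 · ··· · 13/17 ≈ 0.523.
P(at least two equal) = 1 − 0.523 = 0.477.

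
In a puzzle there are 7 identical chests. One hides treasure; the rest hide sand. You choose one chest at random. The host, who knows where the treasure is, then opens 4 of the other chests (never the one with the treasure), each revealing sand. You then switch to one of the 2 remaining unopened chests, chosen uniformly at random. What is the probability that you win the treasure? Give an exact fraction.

3/7

Your original chest holds the treasure with probability 1/7, so the other 6 collectively hold it with probability 6/7.
The host can always find 4 empty chests to open, so the reveals don't change that 6/7; it is now spread over the 2 remaining unopened chests.
P(win by switching) = (6/7) · (1/2) = 3/7.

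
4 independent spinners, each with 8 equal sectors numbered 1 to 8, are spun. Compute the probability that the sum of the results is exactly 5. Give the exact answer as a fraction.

There are 8^4 = 4096 equally likely outcomes.
The number of ordered 4-tuples from {1,…,8} summing to 5 is 4.
P(sum = 5) = 4/4096 = 1/1024.

1/1024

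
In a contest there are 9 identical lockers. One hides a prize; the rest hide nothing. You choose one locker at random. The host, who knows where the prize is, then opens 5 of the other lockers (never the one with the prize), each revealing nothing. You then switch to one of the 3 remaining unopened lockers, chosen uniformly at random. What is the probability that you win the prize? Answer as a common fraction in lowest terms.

8/27

Your original locker holds the prize with probability 1/9, so the other 8 collectively hold it with probability 8/9.
The host can always find 5 empty lockers to open, so the reveals don't change that 8/9; it is now spread over the 3 remaining unopened lockers.
P(win by switching) = (8/9) · (1/3) = 8/27.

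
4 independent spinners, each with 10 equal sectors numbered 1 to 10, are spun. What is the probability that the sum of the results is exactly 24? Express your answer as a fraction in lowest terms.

There are 10^4 = 10000 equally likely outcomes.
The number of ordered 4-tuples from {1,…,10} summing to 24 is 633.
P(sum = 24) = 633/10000.

633/10000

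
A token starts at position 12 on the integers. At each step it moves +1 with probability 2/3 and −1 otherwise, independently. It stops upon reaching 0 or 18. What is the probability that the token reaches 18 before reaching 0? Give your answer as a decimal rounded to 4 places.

Let r = q/p = (1/3)/(2/3) = 1/2. The recurrence P(i) = p·P(i+1) + q·P(i−1) with P(0)=0, P(18)=1 gives P(i) = (1 − r^i)/(1 − r^18).
P(12) = (1 − (1/2)^12) / (1 − (1/2)^18) = 4160/4161 ≈ 0.9998.

0.9998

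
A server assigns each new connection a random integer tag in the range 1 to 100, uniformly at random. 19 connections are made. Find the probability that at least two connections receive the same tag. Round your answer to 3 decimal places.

It's easier to compute the probability that all 19 are distinct.
P(all distinct) = 100/100 · 99/100 · ··· · 82/100 ≈ 0.161.
So the probability of at least one match is 1 − 0.161 = 0.839.

0.839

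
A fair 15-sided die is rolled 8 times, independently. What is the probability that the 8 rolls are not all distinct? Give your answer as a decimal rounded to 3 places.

0.899

P(all 8 different) = 15/15 · 14/15 · ··· · 8/15 ≈ 0.101.
P(at least two equal) = 1 − 0.101 = 0.899.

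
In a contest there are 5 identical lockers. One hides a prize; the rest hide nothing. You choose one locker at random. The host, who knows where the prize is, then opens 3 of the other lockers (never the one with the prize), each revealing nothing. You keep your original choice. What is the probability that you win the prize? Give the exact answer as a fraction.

1/5

The host can always open 3 empty lockers regardless of your choice, so the reveals give no information about your original locker.
P(win by staying) = 1/5.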